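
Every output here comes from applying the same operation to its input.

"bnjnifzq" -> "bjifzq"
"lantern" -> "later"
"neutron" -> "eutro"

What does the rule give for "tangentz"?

tagetz

Each output is the input with this applied: remove every "n".
Doing the same to "tangentz": "tagetz".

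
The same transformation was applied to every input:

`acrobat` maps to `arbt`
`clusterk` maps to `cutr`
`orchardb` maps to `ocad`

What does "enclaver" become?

ecae

The pattern: keep every other character starting from the first (positions 1st, 3rd, 5th, ...).
Applying that to "enclaver" gives "ecae".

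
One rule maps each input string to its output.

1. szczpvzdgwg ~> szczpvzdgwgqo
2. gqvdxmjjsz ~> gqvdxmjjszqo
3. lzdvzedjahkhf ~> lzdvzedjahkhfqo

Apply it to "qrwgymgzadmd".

qrwgymgzadmdqo

In each case the input is transformed by: append "qo".
"qrwgymgzadmd" → "qrwgymgzadmdqo".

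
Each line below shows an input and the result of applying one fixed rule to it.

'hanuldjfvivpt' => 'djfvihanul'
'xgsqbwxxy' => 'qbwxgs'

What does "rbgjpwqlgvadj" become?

wqlgvrbgjp

What's happening: delete the last 3 characters, then swap the front and back halves of the string.
"rbgjpwqlgvadj" → "rbgjpwqlgv" → "wqlgvrbgjp".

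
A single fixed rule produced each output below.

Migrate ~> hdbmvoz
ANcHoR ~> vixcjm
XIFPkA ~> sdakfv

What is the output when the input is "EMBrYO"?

zhwmtj

In each case the input is transformed by: shift every letter 5 places backward in the alphabet (wrapping around), then convert every letter to lowercase.
Doing the same to "EMBrYO": "zhwmtj".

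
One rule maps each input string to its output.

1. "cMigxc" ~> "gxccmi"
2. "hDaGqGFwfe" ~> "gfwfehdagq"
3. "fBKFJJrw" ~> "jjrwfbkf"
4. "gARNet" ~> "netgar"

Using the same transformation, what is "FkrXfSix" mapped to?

fsixfkrx

The transformation: swap the front and back halves of the string, then convert every letter to lowercase.
For "FkrXfSix", step one produces "fSixFkrX"; step two turns that into "fsixfkrx".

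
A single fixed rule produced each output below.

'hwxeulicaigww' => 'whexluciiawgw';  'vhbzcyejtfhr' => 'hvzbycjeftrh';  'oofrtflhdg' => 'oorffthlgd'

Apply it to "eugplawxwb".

uepgalxwbw

The rule is to swap each adjacent pair of characters (1↔2, 3↔4, ...).
Doing the same to "eugplawxwb": "uepgalxwbw".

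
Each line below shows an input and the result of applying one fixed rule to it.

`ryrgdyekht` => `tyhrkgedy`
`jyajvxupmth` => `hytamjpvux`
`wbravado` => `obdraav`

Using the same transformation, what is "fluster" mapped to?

In each case the input is transformed by: take characters alternately from the front and the back (1st, last, 2nd, 2nd-last, ...), then delete the first character.
"fluster" → "frleuts" → "rleuts".

rleuts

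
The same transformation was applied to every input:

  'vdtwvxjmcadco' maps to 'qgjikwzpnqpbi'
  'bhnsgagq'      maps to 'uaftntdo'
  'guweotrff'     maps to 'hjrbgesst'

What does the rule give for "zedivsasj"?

What's happening: move the first character to the end, then shift every letter 13 places forward in the alphabet (wrapping around) — i.e. ROT13.
For "zedivsasj", step one produces "edivsasjz"; step two turns that into "rqvifnfwm".

rqvifnfwm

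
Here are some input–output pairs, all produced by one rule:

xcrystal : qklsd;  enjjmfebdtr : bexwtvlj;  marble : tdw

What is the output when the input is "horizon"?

Looking at the pairs, the operation is to delete the first 3 characters, then shift every letter 8 places backward in the alphabet (wrapping around).
Starting from "horizon": after the first operation, "izon"; after the second, "argf".

argf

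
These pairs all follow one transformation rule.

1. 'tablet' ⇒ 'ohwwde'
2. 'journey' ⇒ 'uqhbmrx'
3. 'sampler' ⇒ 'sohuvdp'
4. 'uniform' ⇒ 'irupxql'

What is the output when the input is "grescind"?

Each output is the input with this applied: shift every letter 3 places forward in the alphabet (wrapping around), then move the first 3 characters to the end (rotate left by 3).
On "grescind" that produces "vflqgjuh".

vflqgjuh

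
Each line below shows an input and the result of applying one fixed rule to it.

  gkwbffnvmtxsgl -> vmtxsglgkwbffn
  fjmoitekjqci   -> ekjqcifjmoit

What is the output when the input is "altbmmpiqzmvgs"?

In each case the input is transformed by: swap the front and back halves of the string.
For "altbmmpiqzmvgs" the result is "iqzmvgsaltbmmp".

iqzmvgsaltbmmp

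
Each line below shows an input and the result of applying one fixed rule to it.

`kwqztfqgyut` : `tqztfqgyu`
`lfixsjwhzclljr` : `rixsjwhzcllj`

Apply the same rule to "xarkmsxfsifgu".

The transformation: delete the first 2 characters, then move the last character to the front.
So "xarkmsxfsifgu" becomes "urkmsxfsifg".

urkmsxfsifg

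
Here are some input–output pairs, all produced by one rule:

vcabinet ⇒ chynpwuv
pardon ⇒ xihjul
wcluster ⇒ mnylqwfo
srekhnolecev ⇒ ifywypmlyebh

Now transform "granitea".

cnyualuh

The rule is to shift every letter 6 places backward in the alphabet (wrapping around), then swap the front and back halves of the string.
Starting from "granitea": after the first operation, "aluhcnyu"; after the second, "cnyualuh".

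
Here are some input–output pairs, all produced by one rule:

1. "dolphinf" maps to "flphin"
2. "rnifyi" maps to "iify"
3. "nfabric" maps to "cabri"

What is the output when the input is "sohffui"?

In each case the input is transformed by: delete the first 2 characters, then move the last character to the front.
Applying both steps to "sohffui": "hffui", then "ihffu".

ihffu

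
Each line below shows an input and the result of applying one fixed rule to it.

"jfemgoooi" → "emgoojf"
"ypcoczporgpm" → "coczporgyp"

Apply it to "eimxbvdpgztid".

mxbvdpgztei

The pattern: delete the last 2 characters, then move the first 2 characters to the end (rotate left by 2).
On "eimxbvdpgztid": the first step gives "eimxbvdpgzt", and the second then gives "mxbvdpgztei".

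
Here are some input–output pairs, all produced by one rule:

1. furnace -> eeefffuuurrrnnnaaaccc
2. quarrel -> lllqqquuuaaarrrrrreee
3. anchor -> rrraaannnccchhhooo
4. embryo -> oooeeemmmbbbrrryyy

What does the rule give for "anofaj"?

jjjaaannnooofffaaa

The pattern: repeat every character 3 times, then move the last 3 characters to the front (rotate right by 3).
Working it through for "anofaj": intermediate "aaannnooofffaaajjj", final "jjjaaannnooofffaaa".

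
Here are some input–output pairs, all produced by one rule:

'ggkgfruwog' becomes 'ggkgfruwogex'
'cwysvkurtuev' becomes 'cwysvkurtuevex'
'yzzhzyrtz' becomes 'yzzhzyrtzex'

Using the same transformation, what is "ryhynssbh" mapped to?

ryhynssbhex

The transformation: append "ex".
Doing the same to "ryhynssbh": "ryhynssbhex".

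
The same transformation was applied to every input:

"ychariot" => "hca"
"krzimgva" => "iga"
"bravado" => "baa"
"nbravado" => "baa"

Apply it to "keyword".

What's happening: sort the characters into reverse alphabetical order, then keep only the last 3 characters.
Applying both steps to "keyword": "ywroked", then "ked".

ked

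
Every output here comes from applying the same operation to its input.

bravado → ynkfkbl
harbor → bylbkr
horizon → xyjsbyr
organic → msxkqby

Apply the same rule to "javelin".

xsvofkt

The rule is to reverse the string, then shift every letter 10 places forward in the alphabet (wrapping around).
Working it through for "javelin": intermediate "nilevaj", final "xsvofkt".
(Check on "bravado": → "odavarb" → "ynkfkbl" ✓)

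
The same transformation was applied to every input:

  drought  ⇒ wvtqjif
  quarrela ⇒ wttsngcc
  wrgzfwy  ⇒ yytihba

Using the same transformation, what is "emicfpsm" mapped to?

urookhge

The pattern: shift every letter 2 places forward in the alphabet (wrapping around), then sort the characters into reverse alphabetical order.
Working it through for "emicfpsm": intermediate "gokehruo", final "urookhge".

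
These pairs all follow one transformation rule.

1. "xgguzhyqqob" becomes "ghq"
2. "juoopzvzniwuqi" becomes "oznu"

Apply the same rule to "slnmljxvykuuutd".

Looking at the pairs, the operation is to keep one character in every 3, starting at position 3 (positions 3rd, 6th, 9th, ...).
On "slnmljxvykuuutd" that produces "njyud".

njyud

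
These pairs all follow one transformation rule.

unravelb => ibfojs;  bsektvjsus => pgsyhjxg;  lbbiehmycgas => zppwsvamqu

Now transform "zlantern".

The rule is to delete the last 2 characters, then shift every letter 12 places backward in the alphabet (wrapping around).
Working it through for "zlantern": intermediate "zlante", final "nzobhs".

nzobhs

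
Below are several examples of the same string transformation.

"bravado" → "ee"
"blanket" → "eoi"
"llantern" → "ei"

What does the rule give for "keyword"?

oia

The transformation: shift every letter 4 places forward in the alphabet (wrapping around), then keep only the vowels.
So "keyword" becomes "oia".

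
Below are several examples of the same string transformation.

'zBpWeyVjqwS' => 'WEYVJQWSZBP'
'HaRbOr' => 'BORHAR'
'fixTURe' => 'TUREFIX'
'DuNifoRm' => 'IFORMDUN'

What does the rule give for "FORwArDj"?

What's happening: move the first 3 characters to the end (rotate left by 3), then convert every letter to uppercase.
Applying both steps to "FORwArDj": "wArDjFOR", then "WARDJFOR".

WARDJFOR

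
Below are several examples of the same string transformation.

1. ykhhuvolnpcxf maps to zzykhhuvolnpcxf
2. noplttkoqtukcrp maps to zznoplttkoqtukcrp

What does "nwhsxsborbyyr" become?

zznwhsxsborbyyr

What's happening: prepend "zz".
On "nwhsxsborbyyr" that produces "zznwhsxsborbyyr".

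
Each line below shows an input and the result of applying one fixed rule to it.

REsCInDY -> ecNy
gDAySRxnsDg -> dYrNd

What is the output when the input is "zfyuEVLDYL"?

FUvdl

The transformation: keep every other character starting from the second (positions 2nd, 4th, 6th, ...), then flip the case of every letter.
On "zfyuEVLDYL" that produces "FUvdl".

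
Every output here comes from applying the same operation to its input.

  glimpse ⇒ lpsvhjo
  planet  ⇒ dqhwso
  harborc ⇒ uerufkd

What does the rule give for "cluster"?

The rule is to shift every letter 3 places forward in the alphabet (wrapping around), then move the first 2 characters to the end (rotate left by 2).
Working it through for "cluster": intermediate "foxvwhu", final "xvwhufo".

xvwhufo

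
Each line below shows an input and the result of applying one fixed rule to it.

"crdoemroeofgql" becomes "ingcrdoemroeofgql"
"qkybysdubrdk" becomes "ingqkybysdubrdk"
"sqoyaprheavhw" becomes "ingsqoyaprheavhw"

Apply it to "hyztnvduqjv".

In each case the input is transformed by: prepend "ing".
On "hyztnvduqjv" that produces "inghyztnvduqjv".

inghyztnvduqjv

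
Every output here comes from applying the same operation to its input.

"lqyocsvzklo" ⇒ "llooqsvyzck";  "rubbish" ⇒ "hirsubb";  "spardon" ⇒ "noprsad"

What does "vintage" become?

gintvae

What's happening: sort the characters into alphabetical order, then move the first 2 characters to the end (rotate left by 2).
Working it through for "vintage": intermediate "aegintv", final "gintvae".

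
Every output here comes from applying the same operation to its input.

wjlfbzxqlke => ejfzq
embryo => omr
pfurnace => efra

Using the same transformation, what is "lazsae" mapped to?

eas

Rule — move the last 2 characters to the front (rotate right by 2), then keep every other character starting from the second (positions 2nd, 4th, 6th, ...).
On "lazsae": the first step gives "aelazs", and the second then gives "eas".
(Check on "wjlfbzxqlke": → "kewjlfbzxql" → "ejfzq" ✓)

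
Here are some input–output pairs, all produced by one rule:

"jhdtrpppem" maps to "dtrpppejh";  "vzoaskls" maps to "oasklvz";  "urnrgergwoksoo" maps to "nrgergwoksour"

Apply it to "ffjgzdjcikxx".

Rule — delete the last character, then move the first 2 characters to the end (rotate left by 2).
For "ffjgzdjcikxx", step one produces "ffjgzdjcikx"; step two turns that into "jgzdjcikxff".
(Check on "urnrgergwoksoo": → "urnrgergwokso" → "nrgergwoksour" ✓)

jgzdjcikxff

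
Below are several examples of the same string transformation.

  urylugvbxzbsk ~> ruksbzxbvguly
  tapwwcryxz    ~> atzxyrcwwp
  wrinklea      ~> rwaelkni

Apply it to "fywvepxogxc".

Looking at the pairs, the operation is to move the first 2 characters to the end (rotate left by 2), then reverse the string.
"fywvepxogxc" → "wvepxogxcfy" → "yfcxgoxpevw".

yfcxgoxpevw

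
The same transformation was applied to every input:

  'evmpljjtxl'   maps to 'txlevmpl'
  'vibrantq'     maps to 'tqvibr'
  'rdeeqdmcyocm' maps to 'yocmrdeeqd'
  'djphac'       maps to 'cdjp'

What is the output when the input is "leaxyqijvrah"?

Looking at the pairs, the operation is to swap the front and back halves of the string, then delete the first 2 characters.
On "leaxyqijvrah" that produces "vrahleaxyq".

vrahleaxyq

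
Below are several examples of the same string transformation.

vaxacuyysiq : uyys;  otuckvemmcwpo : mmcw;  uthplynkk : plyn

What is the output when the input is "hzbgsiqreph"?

The pattern: move the last 2 characters to the front (rotate right by 2), then keep only the last 4 characters.
Working it through for "hzbgsiqreph": intermediate "phhzbgsiqre", final "iqre".

iqre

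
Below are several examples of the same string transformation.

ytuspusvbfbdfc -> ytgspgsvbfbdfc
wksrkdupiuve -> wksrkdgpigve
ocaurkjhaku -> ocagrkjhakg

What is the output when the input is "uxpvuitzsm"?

gxpvgitzsm

Looking at the pairs, the operation is to replace every "u" with "g".
Applying that to "uxpvuitzsm" gives "gxpvgitzsm".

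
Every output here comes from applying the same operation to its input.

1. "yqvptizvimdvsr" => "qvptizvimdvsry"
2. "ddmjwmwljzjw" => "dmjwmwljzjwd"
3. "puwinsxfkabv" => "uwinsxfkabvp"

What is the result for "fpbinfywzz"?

pbinfywzzf

In each case the input is transformed by: move the first character to the end.
Applying that to "fpbinfywzz" gives "pbinfywzzf".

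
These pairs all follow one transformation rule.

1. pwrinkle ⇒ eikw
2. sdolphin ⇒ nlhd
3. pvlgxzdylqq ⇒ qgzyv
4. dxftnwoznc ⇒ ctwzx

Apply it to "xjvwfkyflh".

hwkfj

In each case the input is transformed by: keep every other character starting from the second (positions 2nd, 4th, 6th, ...), then swap the first and last characters.
Applying both steps to "xjvwfkyflh": "jwkfh", then "hwkfj".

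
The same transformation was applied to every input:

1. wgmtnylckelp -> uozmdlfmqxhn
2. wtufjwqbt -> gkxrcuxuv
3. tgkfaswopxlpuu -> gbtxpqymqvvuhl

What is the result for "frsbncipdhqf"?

codjqeirggst

The rule is to shift every letter 1 place forward in the alphabet (wrapping around), then move the first 3 characters to the end (rotate left by 3).
On "frsbncipdhqf": the first step gives "gstcodjqeirg", and the second then gives "codjqeirggst".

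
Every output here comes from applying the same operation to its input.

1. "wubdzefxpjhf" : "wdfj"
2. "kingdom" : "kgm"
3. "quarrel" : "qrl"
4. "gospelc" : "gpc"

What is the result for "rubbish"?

The pattern: keep one character in every 3, starting at position 1 (positions 1st, 4th, 7th, ...).
Doing the same to "rubbish": "rbh".

rbh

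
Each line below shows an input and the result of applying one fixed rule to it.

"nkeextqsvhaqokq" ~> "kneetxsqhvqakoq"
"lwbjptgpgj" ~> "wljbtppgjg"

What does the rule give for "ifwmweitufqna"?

The rule is to swap each adjacent pair of characters (1↔2, 3↔4, ...).
Doing the same to "ifwmweitufqna": "fimwewtifunqa".

fimwewtifunqa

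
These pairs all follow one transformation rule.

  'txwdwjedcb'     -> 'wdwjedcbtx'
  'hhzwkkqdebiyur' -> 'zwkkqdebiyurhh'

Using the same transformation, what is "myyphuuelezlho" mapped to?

Looking at the pairs, the operation is to move the first 2 characters to the end (rotate left by 2).
On "myyphuuelezlho" that produces "yphuuelezlhomy".

yphuuelezlhomy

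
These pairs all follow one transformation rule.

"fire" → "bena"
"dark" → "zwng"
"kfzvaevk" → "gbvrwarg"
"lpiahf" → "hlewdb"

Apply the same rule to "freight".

The pattern: shift every letter 4 places backward in the alphabet (wrapping around).
Applying that to "freight" gives "bnaecdp".

bnaecdp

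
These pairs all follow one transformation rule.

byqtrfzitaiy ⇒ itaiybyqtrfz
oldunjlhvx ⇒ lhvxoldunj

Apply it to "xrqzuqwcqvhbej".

qvhbejxrqzuqwc

What's happening: move the first character to the end, then swap the front and back halves of the string.
So "xrqzuqwcqvhbej" becomes "qvhbejxrqzuqwc".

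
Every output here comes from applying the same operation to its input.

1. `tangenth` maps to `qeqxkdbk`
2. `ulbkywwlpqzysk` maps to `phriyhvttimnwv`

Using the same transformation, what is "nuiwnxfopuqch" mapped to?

zekrftkuclmrn

In each case the input is transformed by: move the last 2 characters to the front (rotate right by 2), then shift every letter 3 places backward in the alphabet (wrapping around).
For "nuiwnxfopuqch", step one produces "chnuiwnxfopuq"; step two turns that into "zekrftkuclmrn".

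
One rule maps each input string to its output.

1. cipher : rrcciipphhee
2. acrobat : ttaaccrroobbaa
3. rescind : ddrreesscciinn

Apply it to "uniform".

Each output is the input with this applied: double every character, then move the last 2 characters to the front (rotate right by 2).
Applying both steps to "uniform": "uunniiffoorrmm", then "mmuunniiffoorr".
(Check on "rescind": → "rreesscciinndd" → "ddrreesscciinn" ✓)

mmuunniiffoorr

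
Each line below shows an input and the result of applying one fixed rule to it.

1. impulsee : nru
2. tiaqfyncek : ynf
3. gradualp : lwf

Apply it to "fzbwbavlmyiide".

keg

Looking at the pairs, the operation is to shift every letter 5 places forward in the alphabet (wrapping around), then keep only the first 3 characters.
Doing the same to "fzbwbavlmyiide": "keg".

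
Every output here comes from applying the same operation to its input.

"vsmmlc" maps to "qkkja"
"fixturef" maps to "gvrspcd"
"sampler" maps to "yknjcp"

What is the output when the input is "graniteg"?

The pattern: delete the first character, then shift every letter 2 places backward in the alphabet (wrapping around).
For "graniteg" the result is "pylgrce".

pylgrce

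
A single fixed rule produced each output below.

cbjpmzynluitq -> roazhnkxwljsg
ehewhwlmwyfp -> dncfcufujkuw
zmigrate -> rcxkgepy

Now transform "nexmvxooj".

The rule is to move the last 2 characters to the front (rotate right by 2), then shift every letter 2 places backward in the alphabet (wrapping around).
Applying both steps to "nexmvxooj": "ojnexmvxo", then "mhlcvktvm".
(Check on "ehewhwlmwyfp": → "fpehewhwlmwy" → "dncfcufujkuw" ✓)

mhlcvktvm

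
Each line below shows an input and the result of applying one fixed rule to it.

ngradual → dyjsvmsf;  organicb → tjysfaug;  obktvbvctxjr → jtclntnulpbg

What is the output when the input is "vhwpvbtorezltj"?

In each case the input is transformed by: shift every letter 8 places backward in the alphabet (wrapping around), then swap the first and last characters.
For "vhwpvbtorezltj", step one produces "nzohntlgjwrdlb"; step two turns that into "bzohntlgjwrdln".
(Check on "organicb": → "gjysfaut" → "tjysfaug" ✓)

bzohntlgjwrdln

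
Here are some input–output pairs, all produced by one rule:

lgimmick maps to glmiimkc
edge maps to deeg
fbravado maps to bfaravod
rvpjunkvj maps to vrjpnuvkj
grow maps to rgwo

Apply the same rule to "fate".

afet

The pattern: swap each adjacent pair of characters (1↔2, 3↔4, ...).
For "fate" the result is "afet".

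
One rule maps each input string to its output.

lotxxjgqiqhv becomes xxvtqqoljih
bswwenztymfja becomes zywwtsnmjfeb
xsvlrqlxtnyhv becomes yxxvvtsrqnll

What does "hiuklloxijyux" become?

The transformation: sort the characters into reverse alphabetical order, then delete the last character.
Applying both steps to "hiuklloxijyux": "yxxuuollkjiih", then "yxxuuollkjii".
(Check on "xsvlrqlxtnyhv": → "yxxvvtsrqnllh" → "yxxvvtsrqnll" ✓)

yxxuuollkjii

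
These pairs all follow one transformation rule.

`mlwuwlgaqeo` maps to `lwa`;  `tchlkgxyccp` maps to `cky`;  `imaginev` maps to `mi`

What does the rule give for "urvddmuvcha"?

rdv

In each case the input is transformed by: keep one character in every 3, starting at position 2 (positions 2nd, 5th, 8th, ...), then delete the last character.
For "urvddmuvcha", step one produces "rdva"; step two turns that into "rdv".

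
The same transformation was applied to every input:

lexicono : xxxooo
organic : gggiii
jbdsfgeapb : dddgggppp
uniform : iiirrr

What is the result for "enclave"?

Each output is the input with this applied: keep one character in every 3, starting at position 3 (positions 3rd, 6th, 9th, ...), then repeat every character 3 times.
"enclave" → "cv" → "cccvvv".

cccvvv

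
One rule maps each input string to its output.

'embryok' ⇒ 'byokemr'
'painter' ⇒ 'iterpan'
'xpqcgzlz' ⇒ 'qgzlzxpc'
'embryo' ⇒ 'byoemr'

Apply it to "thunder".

Each output is the input with this applied: move the first 3 characters to the end (rotate left by 3), then swap the first and last characters.
Applying both steps to "thunder": "nderthu", then "uderthn".

uderthn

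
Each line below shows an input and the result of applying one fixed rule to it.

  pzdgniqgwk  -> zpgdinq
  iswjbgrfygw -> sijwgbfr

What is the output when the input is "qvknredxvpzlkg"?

What's happening: delete the last 3 characters, then swap each adjacent pair of characters (1↔2, 3↔4, ...).
Working it through for "qvknredxvpzlkg": intermediate "qvknredxvpz", final "vqnkerxdpvz".
(Check on "pzdgniqgwk": → "pzdgniq" → "zpgdinq" ✓)

vqnkerxdpvz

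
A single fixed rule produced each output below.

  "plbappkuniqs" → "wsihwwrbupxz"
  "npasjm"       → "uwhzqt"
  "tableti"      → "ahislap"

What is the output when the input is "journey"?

The transformation: shift every letter 7 places forward in the alphabet (wrapping around).
On "journey" that produces "qvbyulf".

qvbyulf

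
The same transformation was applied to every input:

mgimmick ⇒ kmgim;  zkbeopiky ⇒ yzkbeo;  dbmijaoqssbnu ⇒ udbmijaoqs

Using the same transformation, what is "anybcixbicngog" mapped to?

The rule is to move the last character to the front, then delete the last 3 characters.
On "anybcixbicngog" that produces "ganybcixbic".

ganybcixbic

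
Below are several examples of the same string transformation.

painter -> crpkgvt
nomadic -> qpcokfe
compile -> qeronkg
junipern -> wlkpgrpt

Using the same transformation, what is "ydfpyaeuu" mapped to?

farhcawgw

In each case the input is transformed by: shift every letter 2 places forward in the alphabet (wrapping around), then swap each adjacent pair of characters (1↔2, 3↔4, ...).
On "ydfpyaeuu": the first step gives "afhracgww", and the second then gives "farhcawgw".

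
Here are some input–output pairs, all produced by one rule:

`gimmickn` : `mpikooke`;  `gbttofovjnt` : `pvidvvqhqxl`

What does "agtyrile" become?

The rule is to shift every letter 2 places forward in the alphabet (wrapping around), then move the last 2 characters to the front (rotate right by 2).
Working it through for "agtyrile": intermediate "civatkng", final "ngcivatk".

ngcivatk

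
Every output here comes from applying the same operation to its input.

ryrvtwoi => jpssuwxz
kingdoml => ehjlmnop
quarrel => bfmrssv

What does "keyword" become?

Rule — shift every letter 1 place forward in the alphabet (wrapping around), then sort the characters into alphabetical order.
Applying both steps to "keyword": "lfzxpse", then "eflpsxz".

eflpsxz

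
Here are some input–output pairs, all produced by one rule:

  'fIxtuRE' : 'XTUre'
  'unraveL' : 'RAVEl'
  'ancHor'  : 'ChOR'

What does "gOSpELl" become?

Each output is the input with this applied: delete the first 2 characters, then flip the case of every letter.
For "gOSpELl", step one produces "SpELl"; step two turns that into "sPelL".

sPelL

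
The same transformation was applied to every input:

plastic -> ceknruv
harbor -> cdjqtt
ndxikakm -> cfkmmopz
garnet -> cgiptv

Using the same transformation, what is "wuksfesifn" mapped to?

Looking at the pairs, the operation is to sort the characters into alphabetical order, then shift every letter 2 places forward in the alphabet (wrapping around).
For "wuksfesifn", step one produces "effiknssuw"; step two turns that into "ghhkmpuuwy".
(Check on "harbor": → "abhorr" → "cdjqtt" ✓)

ghhkmpuuwy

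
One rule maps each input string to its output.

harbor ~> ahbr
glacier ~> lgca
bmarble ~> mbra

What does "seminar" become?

Rule — swap each adjacent pair of characters (1↔2, 3↔4, ...), then keep only the first 4 characters.
On "seminar": the first step gives "esimanr", and the second then gives "esim".

esim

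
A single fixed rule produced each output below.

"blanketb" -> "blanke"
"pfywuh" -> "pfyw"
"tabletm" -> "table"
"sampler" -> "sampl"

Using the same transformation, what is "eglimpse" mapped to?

What's happening: delete the last 2 characters.
So "eglimpse" becomes "eglimp".

eglimp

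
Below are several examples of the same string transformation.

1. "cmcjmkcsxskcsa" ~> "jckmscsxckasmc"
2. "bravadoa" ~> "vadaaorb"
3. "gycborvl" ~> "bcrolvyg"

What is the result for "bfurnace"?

The pattern: swap each adjacent pair of characters (1↔2, 3↔4, ...), then move the first 2 characters to the end (rotate left by 2).
Working it through for "bfurnace": intermediate "fbruanec", final "ruanecfb".

ruanecfb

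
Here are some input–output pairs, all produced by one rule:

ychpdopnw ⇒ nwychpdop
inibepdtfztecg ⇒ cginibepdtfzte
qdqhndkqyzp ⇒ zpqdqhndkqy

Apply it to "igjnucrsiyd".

ydigjnucrsi

What's happening: move the last 2 characters to the front (rotate right by 2).
Applying that to "igjnucrsiyd" gives "ydigjnucrsi".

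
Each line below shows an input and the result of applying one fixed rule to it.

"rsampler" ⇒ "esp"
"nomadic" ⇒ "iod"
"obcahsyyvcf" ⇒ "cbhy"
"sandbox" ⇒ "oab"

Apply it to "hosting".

What's happening: move the last 2 characters to the front (rotate right by 2), then keep one character in every 3, starting at position 1 (positions 1st, 4th, 7th, ...).
Starting from "hosting": after the first operation, "nghosti"; after the second, "noi".

noi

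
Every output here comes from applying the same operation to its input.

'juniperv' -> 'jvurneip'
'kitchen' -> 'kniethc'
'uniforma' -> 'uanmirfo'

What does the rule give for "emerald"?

edmlear

Looking at the pairs, the operation is to take characters alternately from the front and the back (1st, last, 2nd, 2nd-last, ...).
On "emerald" that produces "edmlear".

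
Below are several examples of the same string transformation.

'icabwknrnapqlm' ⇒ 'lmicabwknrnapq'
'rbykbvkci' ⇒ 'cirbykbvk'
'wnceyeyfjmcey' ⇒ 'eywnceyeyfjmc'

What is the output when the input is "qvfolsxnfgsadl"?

The pattern: move the last 2 characters to the front (rotate right by 2).
"qvfolsxnfgsadl" → "dlqvfolsxnfgsa".

dlqvfolsxnfgsa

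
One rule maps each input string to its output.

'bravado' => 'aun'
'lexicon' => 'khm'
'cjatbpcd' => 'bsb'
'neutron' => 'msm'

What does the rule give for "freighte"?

Each output is the input with this applied: keep one character in every 3, starting at position 1 (positions 1st, 4th, 7th, ...), then shift every letter 1 place backward in the alphabet (wrapping around).
So "freighte" becomes "ehs".

ehs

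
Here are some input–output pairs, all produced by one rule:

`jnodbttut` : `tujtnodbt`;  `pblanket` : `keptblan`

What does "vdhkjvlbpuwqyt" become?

Looking at the pairs, the operation is to swap the first and last characters, then move the last 3 characters to the front (rotate right by 3).
For "vdhkjvlbpuwqyt", step one produces "tdhkjvlbpuwqyv"; step two turns that into "qyvtdhkjvlbpuw".

qyvtdhkjvlbpuw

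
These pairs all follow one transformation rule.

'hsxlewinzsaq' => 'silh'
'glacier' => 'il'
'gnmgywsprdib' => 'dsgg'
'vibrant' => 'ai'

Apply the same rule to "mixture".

ui

The pattern: reverse the string, then keep one character in every 3, starting at position 3 (positions 3rd, 6th, 9th, ...).
Starting from "mixture": after the first operation, "erutxim"; after the second, "ui".
(Check on "vibrant": → "tnarbiv" → "ai" ✓)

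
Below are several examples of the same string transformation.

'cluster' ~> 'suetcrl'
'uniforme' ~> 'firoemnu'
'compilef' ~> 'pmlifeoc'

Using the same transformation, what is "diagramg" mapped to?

In each case the input is transformed by: move the first 2 characters to the end (rotate left by 2), then swap each adjacent pair of characters (1↔2, 3↔4, ...).
Applying that to "diagramg" gives "gaargmid".

gaargmid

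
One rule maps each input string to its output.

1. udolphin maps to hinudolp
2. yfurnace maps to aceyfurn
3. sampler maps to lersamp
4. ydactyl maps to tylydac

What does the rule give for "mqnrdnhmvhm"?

Each output is the input with this applied: move the last 3 characters to the front (rotate right by 3).
Doing the same to "mqnrdnhmvhm": "vhmmqnrdnhm".

vhmmqnrdnhm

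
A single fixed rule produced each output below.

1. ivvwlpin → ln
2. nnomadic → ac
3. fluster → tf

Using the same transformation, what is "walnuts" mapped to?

The rule is to move the first 2 characters to the end (rotate left by 2), then keep one character in every 3, starting at position 3 (positions 3rd, 6th, 9th, ...).
For "walnuts", step one produces "lnutswa"; step two turns that into "uw".

uw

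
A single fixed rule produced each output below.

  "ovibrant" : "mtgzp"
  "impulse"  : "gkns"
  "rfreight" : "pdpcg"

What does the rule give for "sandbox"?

qylb

The rule is to shift every letter 2 places backward in the alphabet (wrapping around), then delete the last 3 characters.
For "sandbox", step one produces "qylbzmv"; step two turns that into "qylb".
(Check on "impulse": → "gknsjqc" → "gkns" ✓)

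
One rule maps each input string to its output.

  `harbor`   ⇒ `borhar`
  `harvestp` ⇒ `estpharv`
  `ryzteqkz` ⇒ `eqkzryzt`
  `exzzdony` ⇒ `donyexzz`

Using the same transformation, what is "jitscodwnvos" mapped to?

Rule — swap the front and back halves of the string.
For "jitscodwnvos" the result is "dwnvosjitsco".

dwnvosjitsco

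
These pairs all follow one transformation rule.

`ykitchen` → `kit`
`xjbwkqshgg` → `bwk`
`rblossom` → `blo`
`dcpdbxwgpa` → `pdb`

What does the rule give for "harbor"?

In each case the input is transformed by: swap the front and back halves of the string, then keep only the last 3 characters.
Applying both steps to "harbor": "borhar", then "har".

har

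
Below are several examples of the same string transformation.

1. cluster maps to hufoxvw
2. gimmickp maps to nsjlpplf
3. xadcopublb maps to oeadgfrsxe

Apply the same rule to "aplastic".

lfdsodvw

Rule — shift every letter 3 places forward in the alphabet (wrapping around), then move the last 2 characters to the front (rotate right by 2).
"aplastic" → "dsodvwlf" → "lfdsodvw".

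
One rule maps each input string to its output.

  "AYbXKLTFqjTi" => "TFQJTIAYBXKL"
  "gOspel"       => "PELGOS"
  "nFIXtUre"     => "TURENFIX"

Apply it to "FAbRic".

The rule is to swap the front and back halves of the string, then convert every letter to uppercase.
Applying that to "FAbRic" gives "RICFAB".

RICFAB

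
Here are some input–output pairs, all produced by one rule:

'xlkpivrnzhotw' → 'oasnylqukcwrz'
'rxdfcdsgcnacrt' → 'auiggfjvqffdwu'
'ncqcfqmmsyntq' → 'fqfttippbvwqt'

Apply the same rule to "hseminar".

vkphqlud

Each output is the input with this applied: shift every letter 3 places forward in the alphabet (wrapping around), then swap each adjacent pair of characters (1↔2, 3↔4, ...).
Applying both steps to "hseminar": "kvhplqdu", then "vkphqlud".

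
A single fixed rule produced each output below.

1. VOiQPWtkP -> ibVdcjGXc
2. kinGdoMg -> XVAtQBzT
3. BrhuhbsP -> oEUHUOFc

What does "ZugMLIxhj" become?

The transformation: flip the case of every letter, then shift every letter 13 places forward in the alphabet (wrapping around) — i.e. ROT13.
Applying both steps to "ZugMLIxhj": "zUGmliXHJ", then "mHTzyvKUW".

mHTzyvKUW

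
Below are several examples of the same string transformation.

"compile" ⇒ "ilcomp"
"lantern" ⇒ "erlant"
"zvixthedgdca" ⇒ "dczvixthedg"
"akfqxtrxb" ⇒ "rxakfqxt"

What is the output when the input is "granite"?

The rule is to delete the last character, then move the last 2 characters to the front (rotate right by 2).
"granite" → "granit" → "itgran".
(Check on "zvixthedgdca": → "zvixthedgdc" → "dczvixthedg" ✓)

itgran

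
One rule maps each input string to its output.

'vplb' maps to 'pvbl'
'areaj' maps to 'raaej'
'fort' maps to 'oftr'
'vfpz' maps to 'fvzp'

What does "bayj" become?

abjy

The pattern: swap each adjacent pair of characters (1↔2, 3↔4, ...).
"bayj" → "abjy".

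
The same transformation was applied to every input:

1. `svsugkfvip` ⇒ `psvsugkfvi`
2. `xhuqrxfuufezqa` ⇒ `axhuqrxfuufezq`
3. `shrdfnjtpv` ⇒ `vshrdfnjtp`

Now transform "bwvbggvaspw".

Looking at the pairs, the operation is to move the last character to the front.
For "bwvbggvaspw" the result is "wbwvbggvasp".

wbwvbggvasp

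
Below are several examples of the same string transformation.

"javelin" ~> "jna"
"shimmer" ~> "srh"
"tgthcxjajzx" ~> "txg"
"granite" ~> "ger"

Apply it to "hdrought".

What's happening: take characters alternately from the front and the back (1st, last, 2nd, 2nd-last, ...), then keep only the first 3 characters.
Doing the same to "hdrought": "htd".

htd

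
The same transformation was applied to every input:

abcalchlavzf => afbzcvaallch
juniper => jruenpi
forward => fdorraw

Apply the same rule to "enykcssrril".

elniyrkrcss

What's happening: take characters alternately from the front and the back (1st, last, 2nd, 2nd-last, ...).
Doing the same to "enykcssrril": "elniyrkrcss".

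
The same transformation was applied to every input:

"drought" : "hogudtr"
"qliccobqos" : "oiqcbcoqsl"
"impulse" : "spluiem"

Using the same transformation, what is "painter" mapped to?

eitnpra

The rule is to take characters alternately from the front and the back (1st, last, 2nd, 2nd-last, ...), then move the first 3 characters to the end (rotate left by 3).
"painter" → "praeitn" → "eitnpra".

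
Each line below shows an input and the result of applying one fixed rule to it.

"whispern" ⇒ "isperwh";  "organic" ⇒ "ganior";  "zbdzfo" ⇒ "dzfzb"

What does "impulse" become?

pulsim

Each output is the input with this applied: delete the last character, then move the first 2 characters to the end (rotate left by 2).
"impulse" → "impuls" → "pulsim".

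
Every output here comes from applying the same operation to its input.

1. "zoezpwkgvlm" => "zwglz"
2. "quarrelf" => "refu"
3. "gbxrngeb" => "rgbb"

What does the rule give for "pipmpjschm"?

mjcmi

The rule is to move the first 2 characters to the end (rotate left by 2), then keep every other character starting from the second (positions 2nd, 4th, 6th, ...).
Applying both steps to "pipmpjschm": "pmpjschmpi", then "mjcmi".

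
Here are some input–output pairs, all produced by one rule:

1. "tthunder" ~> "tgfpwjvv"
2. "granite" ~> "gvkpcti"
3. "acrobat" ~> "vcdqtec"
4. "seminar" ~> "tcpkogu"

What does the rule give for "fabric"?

Looking at the pairs, the operation is to reverse the string, then shift every letter 2 places forward in the alphabet (wrapping around).
Applying both steps to "fabric": "cirbaf", then "ektdch".

ektdch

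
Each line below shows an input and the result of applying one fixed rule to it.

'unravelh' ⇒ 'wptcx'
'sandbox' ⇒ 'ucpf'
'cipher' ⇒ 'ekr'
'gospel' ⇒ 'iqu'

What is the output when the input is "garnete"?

The pattern: shift every letter 2 places forward in the alphabet (wrapping around), then delete the last 3 characters.
For "garnete", step one produces "ictpgvg"; step two turns that into "ictp".

ictp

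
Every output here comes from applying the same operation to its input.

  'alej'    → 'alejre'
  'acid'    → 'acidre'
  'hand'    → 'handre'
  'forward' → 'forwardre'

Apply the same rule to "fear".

Rule — append "re".
Applying that to "fear" gives "fearre".

fearre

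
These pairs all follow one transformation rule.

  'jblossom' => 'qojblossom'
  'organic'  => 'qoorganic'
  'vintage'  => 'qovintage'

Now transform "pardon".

Looking at the pairs, the operation is to prepend "qo".
For "pardon" the result is "qopardon".

qopardon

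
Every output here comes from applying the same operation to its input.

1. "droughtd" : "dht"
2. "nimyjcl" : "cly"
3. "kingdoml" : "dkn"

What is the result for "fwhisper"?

eis

The rule is to sort the characters into alphabetical order, then keep one character in every 3, starting at position 1 (positions 1st, 4th, 7th, ...).
Doing the same to "fwhisper": "eis".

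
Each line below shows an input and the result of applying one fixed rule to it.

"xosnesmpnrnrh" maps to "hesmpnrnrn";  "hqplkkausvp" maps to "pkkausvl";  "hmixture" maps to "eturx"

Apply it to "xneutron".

In each case the input is transformed by: delete the first 3 characters, then swap the first and last characters.
On "xneutron": the first step gives "utron", and the second then gives "ntrou".

ntrou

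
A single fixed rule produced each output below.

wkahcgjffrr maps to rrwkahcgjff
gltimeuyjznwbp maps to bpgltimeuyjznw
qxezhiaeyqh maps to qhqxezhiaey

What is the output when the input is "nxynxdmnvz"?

Looking at the pairs, the operation is to move the last 2 characters to the front (rotate right by 2).
Doing the same to "nxynxdmnvz": "vznxynxdmn".

vznxynxdmn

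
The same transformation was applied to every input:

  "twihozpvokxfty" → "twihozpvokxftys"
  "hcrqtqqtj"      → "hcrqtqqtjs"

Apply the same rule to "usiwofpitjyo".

usiwofpitjyos

The pattern: append "s".
"usiwofpitjyo" → "usiwofpitjyos".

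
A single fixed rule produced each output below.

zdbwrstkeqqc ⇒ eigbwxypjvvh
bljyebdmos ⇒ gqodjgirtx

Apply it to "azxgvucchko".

The transformation: shift every letter 5 places forward in the alphabet (wrapping around).
On "azxgvucchko" that produces "feclazhhmpt".

feclazhhmpt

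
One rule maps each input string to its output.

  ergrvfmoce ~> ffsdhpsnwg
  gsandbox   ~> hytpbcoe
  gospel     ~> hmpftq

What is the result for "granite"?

hfsubjo

The transformation: shift every letter 1 place forward in the alphabet (wrapping around), then take characters alternately from the front and the back (1st, last, 2nd, 2nd-last, ...).
Working it through for "granite": intermediate "hsbojuf", final "hfsubjo".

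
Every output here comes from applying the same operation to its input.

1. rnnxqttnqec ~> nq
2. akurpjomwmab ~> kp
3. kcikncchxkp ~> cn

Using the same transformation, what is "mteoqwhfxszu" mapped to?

Each output is the input with this applied: keep one character in every 3, starting at position 2 (positions 2nd, 5th, 8th, ...), then delete the last 2 characters.
Working it through for "mteoqwhfxszu": intermediate "tqfz", final "tq".

tq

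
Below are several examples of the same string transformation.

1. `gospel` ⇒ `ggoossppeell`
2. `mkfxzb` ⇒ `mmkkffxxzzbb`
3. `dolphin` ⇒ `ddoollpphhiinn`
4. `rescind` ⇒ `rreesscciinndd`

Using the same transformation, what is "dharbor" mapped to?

ddhhaarrbboorr

Each output is the input with this applied: double every character.
Applying that to "dharbor" gives "ddhhaarrbboorr".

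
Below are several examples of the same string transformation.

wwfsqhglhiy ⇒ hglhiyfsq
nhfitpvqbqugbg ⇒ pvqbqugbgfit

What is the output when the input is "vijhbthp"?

thpjhb

What's happening: delete the first 2 characters, then move the first 3 characters to the end (rotate left by 3).
So "vijhbthp" becomes "thpjhb".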